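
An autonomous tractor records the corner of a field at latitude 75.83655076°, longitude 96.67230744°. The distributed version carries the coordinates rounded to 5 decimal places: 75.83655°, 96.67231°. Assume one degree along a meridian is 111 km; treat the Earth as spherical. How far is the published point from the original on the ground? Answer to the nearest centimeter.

11 centimeters

Δlat = 75.83655076 − 75.83655 = +0.00000076°; Δlon = 96.67230744 − 96.67231 = -0.00000256°.
N–S: 0.00000076° × 111000 m/° = 0.08436 m.
East–west at this latitude: -0.00000256° × 111000 × cos 75.8366° ≈ -0.00000256 × 27160.5 = -0.0695308 m.
Hypotenuse of the two orthogonal shifts: √(0.08436² + 0.0695308²) = 0.109321 m.
That is 0.109321 m = 10.932 cm.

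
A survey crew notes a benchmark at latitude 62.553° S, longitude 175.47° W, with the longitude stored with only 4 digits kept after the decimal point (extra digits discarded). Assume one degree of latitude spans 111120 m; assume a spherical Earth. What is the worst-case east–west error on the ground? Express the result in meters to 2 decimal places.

5.12 meters

Truncating at 4 decimal places can drop up to a full unit in the last place, so the longitude may be off by as much as 0.0001°.
At latitude 62.553° a degree of longitude spans 111120 m × cos 62.553° = 111120 × 0.4609 ≈ 51218.3 m.
So at most 0.0001° × 51218.3 ≈ 5.12183 m east–west.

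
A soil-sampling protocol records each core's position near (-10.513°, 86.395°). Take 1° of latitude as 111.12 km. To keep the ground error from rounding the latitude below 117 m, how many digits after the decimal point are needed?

One degree of latitude covers 111120 m.
Rounding to N decimal places gives at most 0.5 × 10⁻ᴺ degrees of error, i.e. 0.5 × 10⁻ᴺ × 111120 m.
Need 0.5 × 111120 × 10⁻ᴺ ≤ 117 → 10⁻ᴺ ≤ 2.106e-03, so N ≥ 2.68.
So 3 decimal places suffice (55.6 m); 2 would allow up to 556 m.

3 decimal places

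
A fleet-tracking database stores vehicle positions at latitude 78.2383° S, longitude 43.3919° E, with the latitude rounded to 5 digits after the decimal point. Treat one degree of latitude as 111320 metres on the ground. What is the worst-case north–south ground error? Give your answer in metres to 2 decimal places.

0.56 metres

Rounding to 5 decimal places leaves the latitude within ±5e-06° of the true value.
Along the meridian that is 5e-06° × 111320 m/° = 0.5566 m.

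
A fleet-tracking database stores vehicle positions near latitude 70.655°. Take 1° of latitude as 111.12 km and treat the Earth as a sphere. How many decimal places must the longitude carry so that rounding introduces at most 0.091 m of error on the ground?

6

At 70.655° one degree of longitude covers 111120 × cos 70.655° ≈ 111120 × 0.3313 ≈ 36809.1 m.
With N decimal places the half-ulp bound is 0.5·10⁻ᴺ°, or 0.5·10⁻ᴺ × 36809.1 m on the ground.
Setting 18404.6 × 10⁻ᴺ ≤ 0.091 gives 10ᴺ ≥ 2.022e+05, i.e. N ≥ 5.31.
N = 5 would give 0.184 m (too coarse); N = 6 gives 0.0184 m ≤ 0.091 m.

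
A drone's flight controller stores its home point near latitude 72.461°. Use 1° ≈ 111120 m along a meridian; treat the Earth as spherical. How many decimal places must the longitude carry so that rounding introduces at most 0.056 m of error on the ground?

6

At 72.461° one degree of longitude covers 111120 × cos 72.461° ≈ 111120 × 0.3014 ≈ 33486.6 m.
Rounding to N decimal places gives at most 0.5 × 10⁻ᴺ degrees of error, i.e. 0.5 × 10⁻ᴺ × 33486.6 m.
Setting 16743.3 × 10⁻ᴺ ≤ 0.056 gives 10ᴺ ≥ 2.99e+05, i.e. N ≥ 5.48.
N = 5 would give 0.167 m (too coarse); N = 6 gives 0.0167 m ≤ 0.056 m.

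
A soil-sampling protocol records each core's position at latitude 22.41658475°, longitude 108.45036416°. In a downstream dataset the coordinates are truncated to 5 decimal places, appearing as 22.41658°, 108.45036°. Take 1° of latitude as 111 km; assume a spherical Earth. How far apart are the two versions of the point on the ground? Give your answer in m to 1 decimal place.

Δlat = 22.41658475 − 22.41658 = +0.00000475°; Δlon = 108.45036416 − 108.45036 = +0.00000416°.
N–S: 0.00000475° × 111000 m/° = 0.52725 m.
East–west at this latitude: 0.00000416° × 111000 × cos 22.4166° ≈ 0.00000416 × 102612 = 0.426867 m.
Combined displacement = (0.52725² + 0.426867²)^½ ≈ 0.678387 m.

0.7 m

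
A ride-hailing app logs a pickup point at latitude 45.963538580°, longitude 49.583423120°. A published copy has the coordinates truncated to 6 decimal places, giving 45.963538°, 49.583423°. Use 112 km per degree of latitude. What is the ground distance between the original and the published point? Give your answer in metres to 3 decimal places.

The latitude changed by +0.000000580° and the longitude by +0.000000120°.
North–south shift: 0.000000580 × 112000 = 0.06496 m.
E–W at 45.9635°: 0.000000120° × 112000 × cos 45.9635° = 0.000000120 × 112000 × 0.6951 ≈ 0.00934236 m.
Distance: √(0.06496² + 0.00934236²) ≈ 0.0656284 m.

0.066 metres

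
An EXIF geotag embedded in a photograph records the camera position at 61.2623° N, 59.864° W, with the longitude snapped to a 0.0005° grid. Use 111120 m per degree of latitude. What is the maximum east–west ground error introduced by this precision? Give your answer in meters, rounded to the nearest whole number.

13 meters

With a 0.0005° grid the true value lies within half a step, ±0.0005°/2 = ±0.00025°, of the stored one.
At latitude 61.2623° a degree of longitude spans 111120 m × cos 61.2623° = 111120 × 0.4808 ≈ 53426.6 m.
Maximum E–W displacement: 0.00025 × 53426.6 = 13.3566 m.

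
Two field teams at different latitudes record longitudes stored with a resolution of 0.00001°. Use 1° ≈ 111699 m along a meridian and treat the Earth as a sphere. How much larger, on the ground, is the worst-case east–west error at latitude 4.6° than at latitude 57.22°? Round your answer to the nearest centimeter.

With a 0.00001° grid the true value lies within half a step, ±0.00001°/2 = ±5e-06°, of the stored one.
Error at 4.6° = 5e-06° × 111699 × cos 4.6° ≈ 0.5585 × 0.9968 = 0.5567 m.
Error at 57.22° = 5e-06° × 111699 × cos 57.22° ≈ 0.5585 × 0.5414 = 0.30238 m.
Difference: 0.5567 − 0.30238 = 0.25432 m.
That is 0.254319 m = 25.432 cm.

25 centimeters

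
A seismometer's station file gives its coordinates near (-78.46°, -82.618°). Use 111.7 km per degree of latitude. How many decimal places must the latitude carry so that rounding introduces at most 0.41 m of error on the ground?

6 decimal places

One degree of latitude covers 111700 m.
Rounding to N decimal places gives at most 0.5 × 10⁻ᴺ degrees of error, i.e. 0.5 × 10⁻ᴺ × 111700 m.
Setting 55850 × 10⁻ᴺ ≤ 0.41 gives 10ᴺ ≥ 1.362e+05, i.e. N ≥ 5.13.
So 6 decimal places suffice (0.0558 m); 5 would allow up to 0.558 m.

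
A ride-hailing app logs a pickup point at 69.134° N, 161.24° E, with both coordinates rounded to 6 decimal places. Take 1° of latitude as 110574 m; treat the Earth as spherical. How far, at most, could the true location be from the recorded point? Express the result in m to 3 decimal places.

Rounding to 6 decimal places leaves each coordinate within ±5e-07° of the true value.
North–south component: 5e-07° × 110574 = 0.055287 m.
E–W at 69.134°: 5e-07° × 110574 × cos 69.134° = 5e-07 × 110574 × 0.3562 ≈ 0.0196923 m.
Worst case both components are at the extreme and orthogonal: √(0.055287² + 0.0196923²) ≈ 0.0586894 m.

0.059 m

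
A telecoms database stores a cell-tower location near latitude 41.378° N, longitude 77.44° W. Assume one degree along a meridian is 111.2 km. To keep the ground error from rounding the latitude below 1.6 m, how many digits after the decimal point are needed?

One degree of latitude covers 111200 m.
N decimal places → at most half a unit in the last place, 0.5 × 10⁻ᴺ° = 111200/2 × 10⁻ᴺ m.
Need 0.5 × 111200 × 10⁻ᴺ ≤ 1.6 → 10⁻ᴺ ≤ 2.878e-05, so N ≥ 4.54.
So 5 decimal places suffice (0.556 m); 4 would allow up to 5.56 m.

5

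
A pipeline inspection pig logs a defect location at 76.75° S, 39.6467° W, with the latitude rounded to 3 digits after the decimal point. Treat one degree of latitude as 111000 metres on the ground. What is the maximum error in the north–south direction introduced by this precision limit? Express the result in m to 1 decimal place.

Rounding to 3 decimal places leaves the latitude within ±0.0005° of the true value.
So the N–S error is at most 0.0005 × 111000 = 55.5 m.

55.5 m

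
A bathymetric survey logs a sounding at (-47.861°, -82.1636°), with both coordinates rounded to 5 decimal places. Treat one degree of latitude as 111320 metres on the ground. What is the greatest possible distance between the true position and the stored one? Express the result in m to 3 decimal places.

Rounding to 5 decimal places leaves each coordinate within ±5e-06° of the true value.
North–south component: 5e-06° × 111320 = 0.5566 m.
East–west component at 47.861°: 5e-06° × 111320 × cos 47.861° ≈ 5e-06 × 74688.1 ≈ 0.37344 m.
Worst case both components are at the extreme and orthogonal: √(0.5566² + 0.37344²) ≈ 0.67027 m.

0.670 m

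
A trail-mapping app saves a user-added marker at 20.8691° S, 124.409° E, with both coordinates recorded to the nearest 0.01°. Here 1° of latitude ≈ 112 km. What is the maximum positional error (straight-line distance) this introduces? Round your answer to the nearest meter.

Rounding to 2 decimal places leaves each coordinate within ±0.005° of the true value.
North–south component: 0.005° × 112000 = 560 m.
East–west component at 20.8691°: 0.005° × 112000 × cos 20.8691° ≈ 0.005 × 104652 ≈ 523.262 m.
Worst case both components are at the extreme and orthogonal: √(560² + 523.262²) ≈ 766.422 m.

766 meters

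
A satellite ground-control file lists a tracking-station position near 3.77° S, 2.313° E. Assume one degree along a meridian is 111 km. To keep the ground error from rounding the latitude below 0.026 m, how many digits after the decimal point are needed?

One degree of latitude covers 111000 m.
Rounding to N decimal places gives at most 0.5 × 10⁻ᴺ degrees of error, i.e. 0.5 × 10⁻ᴺ × 111000 m.
Need 0.5 × 111000 × 10⁻ᴺ ≤ 0.026 → 10⁻ᴺ ≤ 4.685e-07, so N ≥ 6.33.
So 7 decimal places suffice (0.00555 m); 6 would allow up to 0.0555 m.

7 decimal places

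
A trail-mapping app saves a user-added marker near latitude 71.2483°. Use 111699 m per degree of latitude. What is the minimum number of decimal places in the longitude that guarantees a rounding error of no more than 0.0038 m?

At 71.2483° one degree of longitude covers 111699 × cos 71.2483° ≈ 111699 × 0.3215 ≈ 35907.6 m.
With N decimal places the half-ulp bound is 0.5·10⁻ᴺ°, or 0.5·10⁻ᴺ × 35907.6 m on the ground.
Setting 17953.8 × 10⁻ᴺ ≤ 0.0038 gives 10ᴺ ≥ 4.725e+06, i.e. N ≥ 6.67.
So 7 decimal places suffice (0.0018 m); 6 would allow up to 0.018 m.

7 decimal places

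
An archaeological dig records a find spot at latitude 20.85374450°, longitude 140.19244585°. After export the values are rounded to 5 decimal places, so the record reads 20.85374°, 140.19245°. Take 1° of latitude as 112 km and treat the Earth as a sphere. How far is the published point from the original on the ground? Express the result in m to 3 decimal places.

Δlat = 20.85374450 − 20.85374 = +0.00000450°; Δlon = 140.19244585 − 140.19245 = -0.00000415°.
N–S: 0.00000450° × 112000 m/° = 0.504 m.
E–W at 20.8537°: -0.00000415° × 112000 × cos 20.8537° = -0.00000415 × 112000 × 0.9345 ≈ -0.434352 m.
Hypotenuse of the two orthogonal shifts: √(0.504² + 0.434352²) = 0.66534 m.

0.665 m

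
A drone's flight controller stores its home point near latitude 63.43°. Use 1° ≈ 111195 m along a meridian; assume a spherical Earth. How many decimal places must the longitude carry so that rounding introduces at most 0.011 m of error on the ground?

7 decimal places

At 63.43° one degree of longitude covers 111195 × cos 63.43° ≈ 111195 × 0.4473 ≈ 49736.5 m.
N decimal places → at most half a unit in the last place, 0.5 × 10⁻ᴺ° = 49736.5/2 × 10⁻ᴺ m.
Setting 24868.3 × 10⁻ᴺ ≤ 0.011 gives 10ᴺ ≥ 2.261e+06, i.e. N ≥ 6.35.
So 7 decimal places suffice (0.00249 m); 6 would allow up to 0.0249 m.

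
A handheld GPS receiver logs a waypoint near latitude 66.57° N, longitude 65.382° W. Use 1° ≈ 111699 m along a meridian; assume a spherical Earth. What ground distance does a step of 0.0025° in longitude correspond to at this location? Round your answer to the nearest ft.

At 66.57° a degree of longitude is 111699 × cos 66.57° ≈ 44414.7 m, so 0.0025° corresponds to 111.037 m.
In feet: 111.037 m ÷ 0.3048 ≈ 364.29 ft.

364 ft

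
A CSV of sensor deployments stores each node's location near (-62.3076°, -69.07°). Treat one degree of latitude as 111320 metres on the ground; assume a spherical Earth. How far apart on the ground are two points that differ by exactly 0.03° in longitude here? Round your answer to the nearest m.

1552 m

At 62.3076° a degree of longitude is 111320 × cos 62.3076° ≈ 51733.1 m, so 0.03° corresponds to 1551.99 m.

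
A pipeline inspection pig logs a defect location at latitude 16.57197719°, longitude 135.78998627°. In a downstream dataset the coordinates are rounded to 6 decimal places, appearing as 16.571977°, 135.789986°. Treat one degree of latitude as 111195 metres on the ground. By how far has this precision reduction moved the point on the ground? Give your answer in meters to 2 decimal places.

The latitude changed by +0.00000019° and the longitude by +0.00000027°.
N–S: 0.00000019° × 111195 m/° = 0.021127 m.
East–west at this latitude: 0.00000027° × 111195 × cos 16.572° ≈ 0.00000027 × 106576 = 0.0287756 m.
Combined displacement = (0.021127² + 0.0287756²)^½ ≈ 0.0356985 m.

0.04 meters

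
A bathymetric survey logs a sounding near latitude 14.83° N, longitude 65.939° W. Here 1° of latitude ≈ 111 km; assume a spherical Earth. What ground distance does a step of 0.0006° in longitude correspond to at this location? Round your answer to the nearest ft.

One degree of longitude here spans 111000 × cos 14.83° = 111000 × 0.9667 ≈ 107303 m; 0.0006° of that is 64.3815 m.
Converting: 64.3815 m × 3.2808 ft/m ≈ 211.23 ft.

211 ft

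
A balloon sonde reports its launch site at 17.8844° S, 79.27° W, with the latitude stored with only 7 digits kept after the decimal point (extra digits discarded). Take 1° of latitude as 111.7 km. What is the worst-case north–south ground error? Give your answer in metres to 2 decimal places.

Truncating at 7 decimal places can drop up to a full unit in the last place, so the latitude may be off by as much as 1e-07°.
So the N–S error is at most 1e-07 × 111700 = 0.01117 m.

0.01 metres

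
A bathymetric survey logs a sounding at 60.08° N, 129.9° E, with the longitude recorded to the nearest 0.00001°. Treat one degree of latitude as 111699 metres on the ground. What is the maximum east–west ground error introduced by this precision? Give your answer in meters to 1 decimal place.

0.3 meters

Rounding to 5 decimal places leaves the longitude within ±5e-06° of the true value.
At latitude 60.08° a degree of longitude spans 111699 m × cos 60.08° = 111699 × 0.4988 ≈ 55714.4 m.
So at most 5e-06° × 55714.4 ≈ 0.278572 m east–west.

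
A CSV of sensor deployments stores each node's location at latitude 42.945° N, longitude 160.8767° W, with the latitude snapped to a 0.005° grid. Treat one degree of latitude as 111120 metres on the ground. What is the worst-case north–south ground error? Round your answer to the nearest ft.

911 ft

With a 0.005° grid the true value lies within half a step, ±0.005°/2 = ±0.0025°, of the stored one.
Along the meridian that is 0.0025° × 111120 m/° = 277.8 m.
In feet: 277.8 m ÷ 0.3048 ≈ 911.42 ft.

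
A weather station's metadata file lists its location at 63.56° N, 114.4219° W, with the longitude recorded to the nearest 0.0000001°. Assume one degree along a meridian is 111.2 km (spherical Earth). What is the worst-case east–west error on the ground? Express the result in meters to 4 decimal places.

Rounding to 7 decimal places leaves the longitude within ±5e-08° of the true value.
At latitude 63.56° a degree of longitude spans 111200 m × cos 63.56° = 111200 × 0.4453 ≈ 49513 m.
East–west error: 5e-08° × 49513 m/° ≈ 0.00247565 m.

0.0025 meters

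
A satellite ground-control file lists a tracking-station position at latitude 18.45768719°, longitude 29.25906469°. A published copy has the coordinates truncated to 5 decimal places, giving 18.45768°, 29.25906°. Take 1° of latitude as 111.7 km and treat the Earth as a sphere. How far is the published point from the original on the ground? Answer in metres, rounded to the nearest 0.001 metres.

0.944 metres

The latitude changed by +0.00000719° and the longitude by +0.00000469°.
North–south shift: 0.00000719 × 111700 = 0.803123 m.
East–west at this latitude: 0.00000469° × 111700 × cos 18.4577° ≈ 0.00000469 × 105954 = 0.496924 m.
Distance: √(0.803123² + 0.496924²) ≈ 0.944426 m.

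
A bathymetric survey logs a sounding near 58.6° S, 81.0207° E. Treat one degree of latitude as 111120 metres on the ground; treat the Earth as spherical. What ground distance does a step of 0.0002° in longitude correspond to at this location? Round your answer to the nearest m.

12 m

At 58.6° a degree of longitude is 111120 × cos 58.6° ≈ 57894.6 m, so 0.0002° corresponds to 11.5789 m.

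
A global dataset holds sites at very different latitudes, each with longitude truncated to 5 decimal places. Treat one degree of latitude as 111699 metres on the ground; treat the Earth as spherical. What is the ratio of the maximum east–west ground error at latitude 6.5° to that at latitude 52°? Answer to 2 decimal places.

Truncating at 5 decimal places can drop up to a full unit in the last place, so the longitude may be off by as much as 1e-05°.
Error at 6.5° = 1e-05° × 111699 × cos 6.5° ≈ 1.117 × 0.9936 = 1.1098 m.
Error at 52° = 1e-05° × 111699 × cos 52° ≈ 1.117 × 0.6157 = 0.68769 m.
The ratio reduces to cos 6.5° / cos 52° = 0.9936/0.6157 ≈ 1.6138.

1.61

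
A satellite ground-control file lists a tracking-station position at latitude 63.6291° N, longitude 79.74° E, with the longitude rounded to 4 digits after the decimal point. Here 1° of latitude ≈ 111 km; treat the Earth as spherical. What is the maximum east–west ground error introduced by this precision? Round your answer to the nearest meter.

Rounding to 4 decimal places leaves the longitude within ±5e-05° of the true value.
At latitude 63.6291° a degree of longitude spans 111000 m × cos 63.6291° = 111000 × 0.4442 ≈ 49304 m.
Maximum E–W displacement: 5e-05 × 49304 = 2.4652 m.

2 meters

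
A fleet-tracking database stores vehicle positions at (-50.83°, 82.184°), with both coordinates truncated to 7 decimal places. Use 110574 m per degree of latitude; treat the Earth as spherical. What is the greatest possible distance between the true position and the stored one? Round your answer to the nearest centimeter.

1 centimeters

Truncating at 7 decimal places can drop up to a full unit in the last place, so each coordinate may be off by as much as 1e-07°.
N–S: 1e-07° × 110574 m/° = 0.0110574 m.
E–W at 50.83°: 1e-07° × 110574 × cos 50.83° = 1e-07 × 110574 × 0.6316 ≈ 0.00698411 m.
Worst case both components are at the extreme and orthogonal: √(0.0110574² + 0.00698411²) ≈ 0.0130784 m.
That is 0.0130784 m = 1.3078 cm.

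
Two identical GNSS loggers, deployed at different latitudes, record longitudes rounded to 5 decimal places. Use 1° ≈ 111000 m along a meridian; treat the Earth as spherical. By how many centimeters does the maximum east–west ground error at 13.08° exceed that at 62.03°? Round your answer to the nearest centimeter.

28 centimeters

Rounding to 5 decimal places leaves the longitude within ±5e-06° of the true value.
Error at 13.08° = 5e-06° × 111000 × cos 13.08° ≈ 0.555 × 0.9741 = 0.5406 m.
At 62.03°: 5e-06° × 111000 × cos 62.03° = 5e-06 × 111000 × 0.4690 ≈ 0.2603 m.
So the lower-latitude error exceeds the higher by 0.5406 − 0.2603 = 0.2803 m.
That is 0.2803 m = 28.03 cm.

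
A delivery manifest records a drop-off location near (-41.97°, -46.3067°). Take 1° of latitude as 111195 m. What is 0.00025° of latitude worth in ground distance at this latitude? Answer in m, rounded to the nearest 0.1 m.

27.8 m

Along a meridian 0.00025° is 0.00025 × 111195 = 27.7988 m.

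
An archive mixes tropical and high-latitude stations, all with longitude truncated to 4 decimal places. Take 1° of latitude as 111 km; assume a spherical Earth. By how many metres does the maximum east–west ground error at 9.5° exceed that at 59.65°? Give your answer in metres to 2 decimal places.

Truncating at 4 decimal places can drop up to a full unit in the last place, so the longitude may be off by as much as 0.0001°.
Error at 9.5° = 0.0001° × 111000 × cos 9.5° ≈ 11.1 × 0.9863 = 10.948 m.
At 59.65°: 0.0001° × 111000 × cos 59.65° = 0.0001 × 111000 × 0.5053 ≈ 5.6086 m.
Difference: 10.948 − 5.6086 = 5.3392 m.

5.34 metres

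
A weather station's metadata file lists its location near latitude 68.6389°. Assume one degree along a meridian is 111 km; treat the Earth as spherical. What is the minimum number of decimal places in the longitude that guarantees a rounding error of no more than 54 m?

At 68.6389° one degree of longitude covers 111000 × cos 68.6389° ≈ 111000 × 0.3642 ≈ 40431.1 m.
With N decimal places the half-ulp bound is 0.5·10⁻ᴺ°, or 0.5·10⁻ᴺ × 40431.1 m on the ground.
Need 0.5 × 40431.1 × 10⁻ᴺ ≤ 54 → 10⁻ᴺ ≤ 2.671e-03, so N ≥ 2.57.
N = 2 would give 202 m (too coarse); N = 3 gives 20.2 m ≤ 54 m.

3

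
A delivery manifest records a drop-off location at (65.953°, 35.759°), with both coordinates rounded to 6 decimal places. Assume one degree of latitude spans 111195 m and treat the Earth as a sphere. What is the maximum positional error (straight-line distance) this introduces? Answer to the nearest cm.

6 cm

Rounding to 6 decimal places leaves each coordinate within ±5e-07° of the true value.
North–south component: 5e-07° × 111195 = 0.0555975 m.
East–west component at 65.953°: 5e-07° × 111195 × cos 65.953° ≈ 5e-07 × 45310.4 ≈ 0.0226552 m.
Worst case both components are at the extreme and orthogonal: √(0.0555975² + 0.0226552²) ≈ 0.0600362 m.
That is 0.0600362 m = 6.0036 cm.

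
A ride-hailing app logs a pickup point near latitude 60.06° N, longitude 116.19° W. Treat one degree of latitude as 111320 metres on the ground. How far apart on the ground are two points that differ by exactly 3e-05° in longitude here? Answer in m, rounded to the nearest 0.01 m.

One degree of longitude here spans 111320 × cos 60.06° = 111320 × 0.4991 ≈ 55559 m; 3e-05° of that is 1.66677 m.

1.67 m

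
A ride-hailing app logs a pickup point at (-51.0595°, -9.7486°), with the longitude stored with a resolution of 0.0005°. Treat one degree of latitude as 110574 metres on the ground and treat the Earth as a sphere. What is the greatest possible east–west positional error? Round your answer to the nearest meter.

17 meters

With a 0.0005° grid the true value lies within half a step, ±0.0005°/2 = ±0.00025°, of the stored one.
At latitude 51.0595° a degree of longitude spans 110574 m × cos 51.0595° = 110574 × 0.6285 ≈ 69497.2 m.
East–west error: 0.00025° × 69497.2 m/° ≈ 17.3743 m.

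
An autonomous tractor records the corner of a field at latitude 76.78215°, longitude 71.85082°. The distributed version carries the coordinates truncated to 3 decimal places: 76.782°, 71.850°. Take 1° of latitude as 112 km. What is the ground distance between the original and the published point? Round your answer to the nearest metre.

27 metres

Δlat = 76.78215 − 76.782 = +0.00015°; Δlon = 71.85082 − 71.850 = +0.00082°.
North–south shift: 0.00015 × 112000 = 16.8 m.
E–W at 76.782°: 0.00082° × 112000 × cos 76.782° = 0.00082 × 112000 × 0.2287 ≈ 20.9998 m.
Distance: √(16.8² + 20.9998²) ≈ 26.893 m.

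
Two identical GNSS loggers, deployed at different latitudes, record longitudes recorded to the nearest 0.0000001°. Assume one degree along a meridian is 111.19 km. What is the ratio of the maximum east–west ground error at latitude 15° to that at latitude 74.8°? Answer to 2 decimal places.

Rounding to 7 decimal places leaves the longitude within ±5e-08° of the true value.
Error at 15° = 5e-08° × 111190 × cos 15° ≈ 0.0055595 × 0.9659 = 0.0053701 m.
At 74.8°: 5e-08° × 111190 × cos 74.8° = 5e-08 × 111190 × 0.2622 ≈ 0.0014576 m.
Ratio: 0.0053701 / 0.0014576 = cos 15° / cos 74.8° ≈ 3.6841.

3.68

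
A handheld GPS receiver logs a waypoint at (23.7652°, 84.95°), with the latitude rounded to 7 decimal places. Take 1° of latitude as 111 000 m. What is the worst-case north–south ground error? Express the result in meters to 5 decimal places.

Rounding to 7 decimal places leaves the latitude within ±5e-08° of the true value.
Along the meridian that is 5e-08° × 111000 m/° = 0.00555 m.

0.00555 meters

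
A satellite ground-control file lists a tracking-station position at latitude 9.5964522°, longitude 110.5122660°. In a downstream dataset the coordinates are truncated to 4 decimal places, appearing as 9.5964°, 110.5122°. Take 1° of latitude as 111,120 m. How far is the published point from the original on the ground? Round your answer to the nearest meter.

9 meters

Δlat = 9.5964522 − 9.5964 = +0.0000522°; Δlon = 110.5122660 − 110.5122 = +0.0000660°.
N–S: 0.0000522° × 111120 m/° = 5.80046 m.
East–west at this latitude: 0.0000660° × 111120 × cos 9.5964° ≈ 0.0000660 × 109565 = 7.23129 m.
Distance: √(5.80046² + 7.23129²) ≈ 9.27022 m.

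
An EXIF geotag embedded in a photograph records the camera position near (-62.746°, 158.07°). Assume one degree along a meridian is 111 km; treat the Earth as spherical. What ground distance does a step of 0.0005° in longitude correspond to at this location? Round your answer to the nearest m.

25 m

One degree of longitude here spans 111000 × cos 62.746° = 111000 × 0.4579 ≈ 50830.9 m; 0.0005° of that is 25.4154 m.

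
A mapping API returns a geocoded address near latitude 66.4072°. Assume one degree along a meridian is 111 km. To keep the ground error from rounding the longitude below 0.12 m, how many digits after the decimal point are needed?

6 decimal places

At 66.4072° one degree of longitude covers 111000 × cos 66.4072° ≈ 111000 × 0.4002 ≈ 44426 m.
Rounding to N decimal places gives at most 0.5 × 10⁻ᴺ degrees of error, i.e. 0.5 × 10⁻ᴺ × 44426 m.
Setting 22213 × 10⁻ᴺ ≤ 0.12 gives 10ᴺ ≥ 1.851e+05, i.e. N ≥ 5.27.
So 6 decimal places suffice (0.0222 m); 5 would allow up to 0.222 m.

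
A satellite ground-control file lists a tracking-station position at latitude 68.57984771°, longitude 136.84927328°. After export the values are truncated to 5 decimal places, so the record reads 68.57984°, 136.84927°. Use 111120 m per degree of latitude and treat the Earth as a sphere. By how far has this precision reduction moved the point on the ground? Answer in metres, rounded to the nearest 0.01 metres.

0.87 metres

The latitude changed by +0.00000771° and the longitude by +0.00000328°.
N–S: 0.00000771° × 111120 m/° = 0.856735 m.
East–west at this latitude: 0.00000328° × 111120 × cos 68.5798° ≈ 0.00000328 × 40581.5 = 0.133107 m.
Distance: √(0.856735² + 0.133107²) ≈ 0.867014 m.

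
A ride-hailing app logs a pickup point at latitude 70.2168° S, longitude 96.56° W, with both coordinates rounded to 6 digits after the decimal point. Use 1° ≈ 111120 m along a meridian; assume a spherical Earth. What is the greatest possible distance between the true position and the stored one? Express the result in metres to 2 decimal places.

Rounding to 6 decimal places leaves each coordinate within ±5e-07° of the true value.
Latitude error → 5e-07 × 111120 = 0.05556 m along the meridian.
E–W at 70.2168°: 5e-07° × 111120 × cos 70.2168° = 5e-07 × 111120 × 0.3385 ≈ 0.018805 m.
Combining orthogonally: (0.05556² + 0.018805²)^½ ≈ 0.0586561 m.

0.06 metres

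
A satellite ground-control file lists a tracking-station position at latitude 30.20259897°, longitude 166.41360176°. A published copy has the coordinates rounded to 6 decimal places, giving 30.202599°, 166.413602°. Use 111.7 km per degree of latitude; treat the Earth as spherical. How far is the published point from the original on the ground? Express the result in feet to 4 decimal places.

Δlat = 30.20259897 − 30.202599 = -0.00000003°; Δlon = 166.41360176 − 166.413602 = -0.00000024°.
North–south shift: -0.00000003 × 111700 = -0.003351 m.
East–west at this latitude: -0.00000024° × 111700 × cos 30.2026° ≈ -0.00000024 × 96536.9 = -0.0231689 m.
Combined displacement = (0.003351² + 0.0231689²)^½ ≈ 0.0234099 m.
In feet: 0.0234099 m ÷ 0.3048 ≈ 0.076804 ft.

0.0768 feet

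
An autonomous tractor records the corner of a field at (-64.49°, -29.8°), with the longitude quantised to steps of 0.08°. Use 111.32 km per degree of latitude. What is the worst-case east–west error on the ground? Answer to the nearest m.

1918 m

With a 0.08° grid the true value lies within half a step, ±0.08°/2 = ±0.04°, of the stored one.
One degree of longitude at 64.49° is 111320 × cos 64.49° ≈ 111320 × 0.4307 = 47942 m.
East–west error: 0.04° × 47942 m/° ≈ 1917.68 m.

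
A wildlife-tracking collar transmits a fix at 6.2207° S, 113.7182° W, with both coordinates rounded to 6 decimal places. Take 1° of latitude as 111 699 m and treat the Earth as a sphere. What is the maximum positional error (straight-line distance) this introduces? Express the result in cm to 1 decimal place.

Rounding to 6 decimal places leaves each coordinate within ±5e-07° of the true value.
N–S: 5e-07° × 111699 m/° = 0.0558495 m.
East–west component at 6.2207°: 5e-07° × 111699 × cos 6.2207° ≈ 5e-07 × 111041 ≈ 0.0555207 m.
Worst case both components are at the extreme and orthogonal: √(0.0558495² + 0.0555207²) ≈ 0.0787509 m.
That is 0.0787509 m = 7.8751 cm.

7.9 cm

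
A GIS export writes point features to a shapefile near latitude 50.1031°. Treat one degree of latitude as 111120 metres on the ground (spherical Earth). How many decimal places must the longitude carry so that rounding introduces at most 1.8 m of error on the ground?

At 50.1031° one degree of longitude covers 111120 × cos 50.1031° ≈ 111120 × 0.6414 ≈ 71273.3 m.
N decimal places → at most half a unit in the last place, 0.5 × 10⁻ᴺ° = 71273.3/2 × 10⁻ᴺ m.
Setting 35636.6 × 10⁻ᴺ ≤ 1.8 gives 10ᴺ ≥ 1.98e+04, i.e. N ≥ 4.30.
N = 4 would give 3.56 m (too coarse); N = 5 gives 0.356 m ≤ 1.8 m.

5 decimal places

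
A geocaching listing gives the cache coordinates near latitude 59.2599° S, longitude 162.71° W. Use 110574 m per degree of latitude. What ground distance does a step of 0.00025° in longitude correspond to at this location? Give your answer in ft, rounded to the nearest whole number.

46 ft

At 59.2599° a degree of longitude is 110574 × cos 59.2599° ≈ 56519.3 m, so 0.00025° corresponds to 14.1298 m.
In feet: 14.1298 m ÷ 0.3048 ≈ 46.358 ft.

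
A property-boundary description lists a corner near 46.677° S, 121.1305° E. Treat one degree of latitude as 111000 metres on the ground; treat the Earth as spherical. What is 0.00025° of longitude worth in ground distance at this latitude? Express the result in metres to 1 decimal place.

0.00025° of longitude at 46.677° is 0.00025 × 111000 × cos 46.677° ≈ 0.00025 × 76158.3 = 19.0396 m.

19.0 metres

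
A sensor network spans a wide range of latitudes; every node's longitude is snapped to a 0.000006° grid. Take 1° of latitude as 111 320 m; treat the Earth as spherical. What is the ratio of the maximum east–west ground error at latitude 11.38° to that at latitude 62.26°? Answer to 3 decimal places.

With a 0.000006° grid the true value lies within half a step, ±0.000006°/2 = ±3e-06°, of the stored one.
At 11.38°: 3e-06° × 111320 × cos 11.38° = 3e-06 × 111320 × 0.9803 ≈ 0.32739 m.
At 62.26°: 3e-06° × 111320 × cos 62.26° = 3e-06 × 111320 × 0.4655 ≈ 0.15545 m.
The ratio reduces to cos 11.38° / cos 62.26° = 0.9803/0.4655 ≈ 2.1062.

2.106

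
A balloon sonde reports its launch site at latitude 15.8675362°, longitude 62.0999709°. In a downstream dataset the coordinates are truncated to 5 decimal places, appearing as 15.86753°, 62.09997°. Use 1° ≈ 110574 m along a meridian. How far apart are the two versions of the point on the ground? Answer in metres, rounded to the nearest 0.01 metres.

Δlat = 15.8675362 − 15.86753 = +0.0000062°; Δlon = 62.0999709 − 62.09997 = +0.0000009°.
North–south shift: 0.0000062 × 110574 = 0.685559 m.
E–W at 15.8675°: 0.0000009° × 110574 × cos 15.8675° = 0.0000009 × 110574 × 0.9619 ≈ 0.0957247 m.
Combined displacement = (0.685559² + 0.0957247²)^½ ≈ 0.69221 m.

0.69 metres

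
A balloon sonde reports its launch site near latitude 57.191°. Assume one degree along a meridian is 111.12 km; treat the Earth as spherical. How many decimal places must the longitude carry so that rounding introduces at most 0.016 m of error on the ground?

At 57.191° one degree of longitude covers 111120 × cos 57.191° ≈ 111120 × 0.5418 ≈ 60209.3 m.
N decimal places → at most half a unit in the last place, 0.5 × 10⁻ᴺ° = 60209.3/2 × 10⁻ᴺ m.
Need 0.5 × 60209.3 × 10⁻ᴺ ≤ 0.016 → 10⁻ᴺ ≤ 5.315e-07, so N ≥ 6.27.
At 6 places the error can reach 0.0301 m, but 7 places keeps it to 0.00301 m.

7 decimal places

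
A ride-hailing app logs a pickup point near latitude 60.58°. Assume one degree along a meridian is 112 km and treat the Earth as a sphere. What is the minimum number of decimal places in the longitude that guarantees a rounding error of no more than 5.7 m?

4 decimal places

At 60.58° one degree of longitude covers 112000 × cos 60.58° ≈ 112000 × 0.4912 ≈ 55015.3 m.
Rounding to N decimal places gives at most 0.5 × 10⁻ᴺ degrees of error, i.e. 0.5 × 10⁻ᴺ × 55015.3 m.
Setting 27507.6 × 10⁻ᴺ ≤ 5.7 gives 10ᴺ ≥ 4826, i.e. N ≥ 3.68.
N = 3 would give 27.5 m (too coarse); N = 4 gives 2.75 m ≤ 5.7 m.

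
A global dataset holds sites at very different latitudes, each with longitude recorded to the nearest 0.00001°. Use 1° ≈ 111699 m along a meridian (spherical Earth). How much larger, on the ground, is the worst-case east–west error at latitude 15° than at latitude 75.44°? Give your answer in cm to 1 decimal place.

39.9 cm

Rounding to 5 decimal places leaves the longitude within ±5e-06° of the true value.
Error at 15° = 5e-06° × 111699 × cos 15° ≈ 0.5585 × 0.9659 = 0.53946 m.
Error at 75.44° = 5e-06° × 111699 × cos 75.44° ≈ 0.5585 × 0.2514 = 0.1404 m.
Difference: 0.53946 − 0.1404 = 0.39906 m.
That is 0.399063 m = 39.906 cm.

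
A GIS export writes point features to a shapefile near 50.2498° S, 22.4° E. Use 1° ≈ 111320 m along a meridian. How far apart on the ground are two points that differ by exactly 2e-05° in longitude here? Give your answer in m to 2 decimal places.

At 50.2498° a degree of longitude is 111320 × cos 50.2498° ≈ 71182.6 m, so 2e-05° corresponds to 1.42365 m.

1.42 m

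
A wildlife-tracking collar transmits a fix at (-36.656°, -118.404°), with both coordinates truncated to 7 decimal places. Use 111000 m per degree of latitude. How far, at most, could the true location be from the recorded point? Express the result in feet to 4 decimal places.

0.0467 feet

Truncating at 7 decimal places can drop up to a full unit in the last place, so each coordinate may be off by as much as 1e-07°.
N–S: 1e-07° × 111000 m/° = 0.0111 m.
Longitude error → 1e-07 × 111000 × cos 36.656° = 1e-07 × 111000 × 0.8022 ≈ 0.0089048 m.
The two errors are perpendicular, so the maximum displacement is √(0.0111² + 0.0089048²) ≈ 0.0142304 m.
In feet: 0.0142304 m ÷ 0.3048 ≈ 0.046688 ft.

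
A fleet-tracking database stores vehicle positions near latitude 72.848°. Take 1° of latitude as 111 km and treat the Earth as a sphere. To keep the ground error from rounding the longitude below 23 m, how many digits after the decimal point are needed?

At 72.848° one degree of longitude covers 111000 × cos 72.848° ≈ 111000 × 0.2949 ≈ 32734.7 m.
N decimal places → at most half a unit in the last place, 0.5 × 10⁻ᴺ° = 32734.7/2 × 10⁻ᴺ m.
Setting 16367.4 × 10⁻ᴺ ≤ 23 gives 10ᴺ ≥ 711.6, i.e. N ≥ 2.85.
So 3 decimal places suffice (16.4 m); 2 would allow up to 164 m.

3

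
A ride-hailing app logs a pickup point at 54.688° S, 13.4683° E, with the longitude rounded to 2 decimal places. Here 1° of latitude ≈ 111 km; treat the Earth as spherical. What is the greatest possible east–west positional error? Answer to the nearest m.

321 m

Rounding to 2 decimal places leaves the longitude within ±0.005° of the true value.
One degree of longitude at 54.688° is 111000 × cos 54.688° ≈ 111000 × 0.5780 = 64161.2 m.
East–west error: 0.005° × 64161.2 m/° ≈ 320.806 m.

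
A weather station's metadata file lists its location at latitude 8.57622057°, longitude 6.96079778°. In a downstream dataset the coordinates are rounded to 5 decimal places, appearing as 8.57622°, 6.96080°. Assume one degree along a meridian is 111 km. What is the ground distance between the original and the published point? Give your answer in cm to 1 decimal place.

The latitude changed by +0.00000057° and the longitude by -0.00000222°.
N–S: 0.00000057° × 111000 m/° = 0.06327 m.
E–W at 8.57622°: -0.00000222° × 111000 × cos 8.57622° = -0.00000222 × 111000 × 0.9888 ≈ -0.243665 m.
Distance: √(0.06327² + 0.243665²) ≈ 0.251745 m.
That is 0.251745 m = 25.174 cm.

25.2 cm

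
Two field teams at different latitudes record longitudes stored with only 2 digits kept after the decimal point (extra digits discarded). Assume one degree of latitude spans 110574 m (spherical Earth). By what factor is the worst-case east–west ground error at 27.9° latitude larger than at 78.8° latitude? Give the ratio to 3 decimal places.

4.550

Truncating at 2 decimal places can drop up to a full unit in the last place, so the longitude may be off by as much as 0.01°.
At 27.9°: 0.01° × 110574 × cos 27.9° = 0.01 × 110574 × 0.8838 ≈ 977.22 m.
At 78.8°: 0.01° × 110574 × cos 78.8° = 0.01 × 110574 × 0.1942 ≈ 214.77 m.
The ratio reduces to cos 27.9° / cos 78.8° = 0.8838/0.1942 ≈ 4.5500.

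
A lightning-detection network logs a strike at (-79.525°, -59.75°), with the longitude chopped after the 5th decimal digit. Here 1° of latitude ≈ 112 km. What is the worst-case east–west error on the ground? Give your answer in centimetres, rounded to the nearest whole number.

Truncating at 5 decimal places can drop up to a full unit in the last place, so the longitude may be off by as much as 1e-05°.
At latitude 79.525° a degree of longitude spans 112000 m × cos 79.525° = 112000 × 0.1818 ≈ 20362.3 m.
East–west error: 1e-05° × 20362.3 m/° ≈ 0.203623 m.
That is 0.203623 m = 20.362 cm.

20 centimetres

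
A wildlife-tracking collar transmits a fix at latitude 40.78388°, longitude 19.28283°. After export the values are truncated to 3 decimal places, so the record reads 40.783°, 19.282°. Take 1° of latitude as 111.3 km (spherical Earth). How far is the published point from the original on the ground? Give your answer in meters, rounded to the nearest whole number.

120 meters

The latitude changed by +0.00088° and the longitude by +0.00083°.
N–S: 0.00088° × 111300 m/° = 97.944 m.
East–west at this latitude: 0.00083° × 111300 × cos 40.783° ≈ 0.00083 × 84275.1 = 69.9484 m.
Combined displacement = (97.944² + 69.9484²)^½ ≈ 120.357 m.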